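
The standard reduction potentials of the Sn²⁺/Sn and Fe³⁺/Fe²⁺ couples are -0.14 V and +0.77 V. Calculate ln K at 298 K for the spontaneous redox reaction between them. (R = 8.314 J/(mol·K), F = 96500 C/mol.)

E°_cell = +0.77 − (-0.14) = 0.91 V, with n = 2 electrons transferred.
At equilibrium E = 0, so the Nernst equation gives ln K = nFE°/RT = (2)(96500)(0.91)/((8.314)(298)) = 70.89.

ln K = 70.9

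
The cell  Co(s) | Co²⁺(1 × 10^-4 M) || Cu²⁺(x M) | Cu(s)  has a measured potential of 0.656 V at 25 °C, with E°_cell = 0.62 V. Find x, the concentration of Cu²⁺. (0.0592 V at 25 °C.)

From the Nernst equation, log Q = n(E° − E)/0.0592 = 2(0.62 − 0.656)/0.0592 = -1.216, so Q = 0.0608.
With Q = [Co²⁺]/[Cu²⁺] and the known concentrations, [Cu²⁺] in the denominator gives [Cu²⁺] = 0.0016 M.

0.0016 M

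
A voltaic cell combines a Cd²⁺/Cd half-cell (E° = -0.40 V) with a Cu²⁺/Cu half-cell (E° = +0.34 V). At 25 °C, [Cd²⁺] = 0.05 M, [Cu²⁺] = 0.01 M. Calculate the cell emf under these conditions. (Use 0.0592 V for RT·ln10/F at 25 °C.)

The Cu²⁺/Cu couple has the higher reduction potential and acts as the cathode, so E°_cell = +0.34 − (-0.40) = 0.74 V.
Balancing electrons gives n = 2; the reaction quotient is Q = [Cd²⁺]/[Cu²⁺] = 5.00.
At 25 °C, E = E° − (0.0592/n) log Q = 0.74 − (0.0592/2)(0.699) = 0.740 − 0.021 = 0.719 V.

0.719 V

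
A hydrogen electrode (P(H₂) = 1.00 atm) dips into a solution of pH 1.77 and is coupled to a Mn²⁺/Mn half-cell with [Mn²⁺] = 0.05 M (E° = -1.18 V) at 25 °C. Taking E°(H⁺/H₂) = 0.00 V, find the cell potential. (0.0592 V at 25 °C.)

The hydrogen couple is the cathode, so E°_cell = 1.18 V; n = 2.
[H⁺] = 10^(−1.77) = 0.017 M, and Q = [Mn²⁺]·P(H₂) / [H⁺]^2 = 173.
E = E° − (0.0592/2) log Q = 1.18 − (0.0592/2)(2.239) = 1.114 V.

1.11 V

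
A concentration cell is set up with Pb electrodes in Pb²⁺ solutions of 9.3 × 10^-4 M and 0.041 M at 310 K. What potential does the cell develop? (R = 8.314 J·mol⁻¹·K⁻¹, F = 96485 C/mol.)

0.051 V

Both half-cells are Pb²⁺/Pb, so E°_cell = 0. The concentrated side is the cathode; the cell reaction moves Pb²⁺ from high to low concentration with n = 2.
Q = [Pb²⁺]_dilute/[Pb²⁺]_conc = 9.3 × 10^-4/0.041 = 0.0227.
E = 0 − (RT/nF) ln Q = −((8.314×310)/(2×96485))(-3.786) = 0.0506 V.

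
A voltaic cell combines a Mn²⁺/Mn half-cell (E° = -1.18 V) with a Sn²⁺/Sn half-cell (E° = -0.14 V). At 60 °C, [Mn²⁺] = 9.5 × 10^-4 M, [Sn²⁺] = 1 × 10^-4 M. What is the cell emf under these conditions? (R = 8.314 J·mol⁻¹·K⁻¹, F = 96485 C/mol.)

The Sn²⁺/Sn couple has the higher reduction potential and acts as the cathode, so E°_cell = -0.14 − (-1.18) = 1.04 V.
Balancing electrons gives n = 2; the reaction quotient is Q = [Mn²⁺]/[Sn²⁺] = 9.50.
E = E° − (RT/nF) ln Q = 1.04 − (8.314×333)/(2×96485) × (2.251) = 1.040 − 0.032 = 1.008 V.

1.01 V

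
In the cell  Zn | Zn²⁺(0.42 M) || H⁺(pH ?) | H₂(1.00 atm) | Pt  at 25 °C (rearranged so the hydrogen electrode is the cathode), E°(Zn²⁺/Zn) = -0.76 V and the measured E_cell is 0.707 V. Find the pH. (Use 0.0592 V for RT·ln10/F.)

E°_cell = 0.76 V and n = 2.
log Q = n(E° − E)/0.0592 = 2×(0.76 − 0.707)/0.0592 = 1.791.
With Q = [Zn²⁺]·P(H₂) / [H⁺]^2, solving for [H⁺] gives log[H⁺] = -1.084, so pH = 1.08.

pH = 1.08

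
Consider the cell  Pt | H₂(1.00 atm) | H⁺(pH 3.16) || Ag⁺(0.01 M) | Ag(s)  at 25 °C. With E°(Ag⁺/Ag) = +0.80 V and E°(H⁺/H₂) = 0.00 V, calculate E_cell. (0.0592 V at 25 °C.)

0.87 V

The Ag⁺/Ag couple is the cathode, so E°_cell = 0.80 V; n = 2.
[H⁺] = 10^(−3.16) = 6.9 × 10^-4 M, and Q = [H⁺]^2 / ([Ag⁺]^2·P(H₂)) = 0.00479.
E = E° − (0.0592/2) log Q = 0.80 − (0.0592/2)(-2.320) = 0.869 V.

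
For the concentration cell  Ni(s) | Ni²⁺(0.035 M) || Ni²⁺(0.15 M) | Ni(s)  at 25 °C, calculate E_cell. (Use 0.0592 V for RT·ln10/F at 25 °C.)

Both half-cells are Ni²⁺/Ni, so E°_cell = 0. The concentrated side is the cathode; the cell reaction moves Ni²⁺ from high to low concentration with n = 2.
Q = [Ni²⁺]_dilute/[Ni²⁺]_conc = 0.035/0.15 = 0.233.
E = 0 − (0.0592/2) log Q = −(0.0592/2)(-0.632) = 0.0187 V.

0.019 V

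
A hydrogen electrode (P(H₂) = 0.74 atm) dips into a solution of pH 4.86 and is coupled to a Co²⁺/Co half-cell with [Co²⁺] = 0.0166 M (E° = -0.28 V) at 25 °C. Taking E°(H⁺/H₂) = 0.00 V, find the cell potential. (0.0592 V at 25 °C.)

0.049 V

The hydrogen couple is the cathode, so E°_cell = 0.28 V; n = 2.
[H⁺] = 10^(−4.86) = 1.4 × 10^-5 M, and Q = [Co²⁺]·P(H₂) / [H⁺]^2 = 6.45 × 10^7.
E = E° − (0.0592/2) log Q = 0.28 − (0.0592/2)(7.809) = 0.049 V.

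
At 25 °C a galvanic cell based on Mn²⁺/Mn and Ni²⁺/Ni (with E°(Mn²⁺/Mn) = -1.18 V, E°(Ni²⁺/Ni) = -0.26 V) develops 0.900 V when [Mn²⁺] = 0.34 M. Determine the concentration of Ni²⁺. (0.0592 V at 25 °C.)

0.072 M

From the Nernst equation, log Q = n(E° − E)/0.0592 = 2(0.92 − 0.900)/0.0592 = 0.676, so Q = 4.74.
With Q = [Mn²⁺]/[Ni²⁺] and the known concentrations, [Ni²⁺] in the denominator gives [Ni²⁺] = 0.072 M.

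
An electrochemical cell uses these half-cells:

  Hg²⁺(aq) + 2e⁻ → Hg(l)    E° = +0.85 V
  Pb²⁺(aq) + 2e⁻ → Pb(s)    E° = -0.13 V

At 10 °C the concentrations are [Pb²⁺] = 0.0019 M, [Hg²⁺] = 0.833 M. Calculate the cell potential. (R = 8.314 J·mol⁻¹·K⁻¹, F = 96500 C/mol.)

1.05 V

The Hg²⁺/Hg couple has the higher reduction potential and acts as the cathode, so E°_cell = +0.85 − (-0.13) = 0.98 V.
Balancing electrons gives n = 2; the reaction quotient is Q = [Pb²⁺]/[Hg²⁺] = 0.00228.
E = E° − (RT/nF) ln Q = 0.98 − (8.314×283)/(2×96500) × (-6.083) = 0.980 + 0.074 = 1.054 V.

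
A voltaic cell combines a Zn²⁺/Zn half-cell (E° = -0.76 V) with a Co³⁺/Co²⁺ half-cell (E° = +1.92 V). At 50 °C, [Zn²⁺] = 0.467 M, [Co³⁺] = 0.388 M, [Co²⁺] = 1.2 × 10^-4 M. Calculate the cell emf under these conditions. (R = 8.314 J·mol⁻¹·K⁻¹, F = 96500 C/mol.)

The Co³⁺/Co²⁺ couple has the higher reduction potential and acts as the cathode, so E°_cell = +1.92 − (-0.76) = 2.68 V.
Balancing electrons gives n = 2; the reaction quotient is Q = [Zn²⁺]·[Co²⁺]^2/[Co³⁺]^2 = 4.47 × 10^-8.
E = E° − (RT/nF) ln Q = 2.68 − (8.314×323)/(2×96500) × (-16.924) = 2.680 + 0.235 = 2.915 V.

2.92 V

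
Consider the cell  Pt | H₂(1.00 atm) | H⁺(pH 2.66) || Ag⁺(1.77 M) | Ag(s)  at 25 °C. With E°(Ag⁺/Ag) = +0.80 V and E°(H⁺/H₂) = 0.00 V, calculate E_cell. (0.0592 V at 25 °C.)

The Ag⁺/Ag couple is the cathode, so E°_cell = 0.80 V; n = 2.
[H⁺] = 10^(−2.66) = 0.0022 M, and Q = [H⁺]^2 / ([Ag⁺]^2·P(H₂)) = 1.53 × 10^-6.
E = E° − (0.0592/2) log Q = 0.80 − (0.0592/2)(-5.816) = 0.972 V.

0.97 V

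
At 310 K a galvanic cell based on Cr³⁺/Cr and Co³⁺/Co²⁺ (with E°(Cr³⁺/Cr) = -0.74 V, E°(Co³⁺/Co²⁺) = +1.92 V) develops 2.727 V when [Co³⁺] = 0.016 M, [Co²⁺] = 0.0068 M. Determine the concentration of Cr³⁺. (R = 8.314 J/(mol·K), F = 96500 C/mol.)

From the Nernst equation, ln Q = nF(E° − E)/RT = 3×96500×(2.66 − 2.727)/(8.314×310) = -7.526, so Q = 5.39 × 10^-4.
With Q = [Cr³⁺]·[Co²⁺]^3/[Co³⁺]^3 and the known concentrations, [Cr³⁺] in the numerator gives [Cr³⁺] = 0.007 M.

0.007 M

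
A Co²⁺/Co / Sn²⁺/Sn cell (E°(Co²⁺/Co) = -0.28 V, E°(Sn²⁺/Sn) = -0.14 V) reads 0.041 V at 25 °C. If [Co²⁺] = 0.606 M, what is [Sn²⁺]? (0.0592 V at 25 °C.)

2.7 × 10^-4 M

From the Nernst equation, log Q = n(E° − E)/0.0592 = 2(0.14 − 0.041)/0.0592 = 3.345, so Q = 2210.
With Q = [Co²⁺]/[Sn²⁺] and the known concentrations, [Sn²⁺] in the denominator gives [Sn²⁺] = 2.7 × 10^-4 M.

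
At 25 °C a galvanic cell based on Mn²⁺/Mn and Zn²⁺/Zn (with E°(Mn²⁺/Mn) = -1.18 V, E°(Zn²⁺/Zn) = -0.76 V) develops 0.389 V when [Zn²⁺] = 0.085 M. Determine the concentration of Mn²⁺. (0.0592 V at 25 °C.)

0.95 M

From the Nernst equation, log Q = n(E° − E)/0.0592 = 2(0.42 − 0.389)/0.0592 = 1.047, so Q = 11.2.
With Q = [Mn²⁺]/[Zn²⁺] and the known concentrations, [Mn²⁺] in the numerator gives [Mn²⁺] = 0.95 M.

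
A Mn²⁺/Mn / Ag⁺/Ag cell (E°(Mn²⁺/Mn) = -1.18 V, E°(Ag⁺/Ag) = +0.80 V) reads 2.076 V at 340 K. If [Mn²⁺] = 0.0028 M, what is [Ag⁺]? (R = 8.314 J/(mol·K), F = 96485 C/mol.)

1.4 M

From the Nernst equation, ln Q = nF(E° − E)/RT = 2×96485×(1.98 − 2.076)/(8.314×340) = -6.553, so Q = 0.00143.
With Q = [Mn²⁺]/[Ag⁺]^2 and the known concentrations, [Ag⁺]^2 in the denominator gives [Ag⁺] = 1.4 M.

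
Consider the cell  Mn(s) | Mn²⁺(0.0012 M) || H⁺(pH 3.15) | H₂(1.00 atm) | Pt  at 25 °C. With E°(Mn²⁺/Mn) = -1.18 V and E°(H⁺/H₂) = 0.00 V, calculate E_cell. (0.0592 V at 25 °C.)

1.08 V

The hydrogen couple is the cathode, so E°_cell = 1.18 V; n = 2.
[H⁺] = 10^(−3.15) = 7.1 × 10^-4 M, and Q = [Mn²⁺]·P(H₂) / [H⁺]^2 = 2390.
E = E° − (0.0592/2) log Q = 1.18 − (0.0592/2)(3.379) = 1.080 V.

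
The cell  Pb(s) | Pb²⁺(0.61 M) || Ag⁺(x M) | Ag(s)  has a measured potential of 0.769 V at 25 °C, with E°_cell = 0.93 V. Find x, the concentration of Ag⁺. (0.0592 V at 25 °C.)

0.0015 M

From the Nernst equation, log Q = n(E° − E)/0.0592 = 2(0.93 − 0.769)/0.0592 = 5.439, so Q = 2.75 × 10^5.
With Q = [Pb²⁺]/[Ag⁺]^2 and the known concentrations, [Ag⁺]^2 in the denominator gives [Ag⁺] = 0.0015 M.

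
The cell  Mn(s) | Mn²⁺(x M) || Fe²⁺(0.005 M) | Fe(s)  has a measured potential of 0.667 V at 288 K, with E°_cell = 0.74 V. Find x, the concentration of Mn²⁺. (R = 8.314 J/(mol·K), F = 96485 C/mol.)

From the Nernst equation, ln Q = nF(E° − E)/RT = 2×96485×(0.74 − 0.667)/(8.314×288) = 5.883, so Q = 359.
With Q = [Mn²⁺]/[Fe²⁺] and the known concentrations, [Mn²⁺] in the numerator gives [Mn²⁺] = 1.8 M.

1.8 M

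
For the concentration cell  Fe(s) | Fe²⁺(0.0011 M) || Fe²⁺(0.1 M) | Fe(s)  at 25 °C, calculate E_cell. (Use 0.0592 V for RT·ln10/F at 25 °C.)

0.058 V

Both half-cells are Fe²⁺/Fe, so E°_cell = 0. The concentrated side is the cathode; the cell reaction moves Fe²⁺ from high to low concentration with n = 2.
Q = [Fe²⁺]_dilute/[Fe²⁺]_conc = 0.0011/0.1 = 0.0110.
E = 0 − (0.0592/2) log Q = −(0.0592/2)(-1.959) = 0.0580 V.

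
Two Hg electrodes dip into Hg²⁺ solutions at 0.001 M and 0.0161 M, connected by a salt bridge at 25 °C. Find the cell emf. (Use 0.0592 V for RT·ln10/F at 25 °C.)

0.036 V

Both half-cells are Hg²⁺/Hg, so E°_cell = 0. The concentrated side is the cathode; the cell reaction moves Hg²⁺ from high to low concentration with n = 2.
Q = [Hg²⁺]_dilute/[Hg²⁺]_conc = 0.001/0.0161 = 0.0621.
E = 0 − (0.0592/2) log Q = −(0.0592/2)(-1.207) = 0.0357 V.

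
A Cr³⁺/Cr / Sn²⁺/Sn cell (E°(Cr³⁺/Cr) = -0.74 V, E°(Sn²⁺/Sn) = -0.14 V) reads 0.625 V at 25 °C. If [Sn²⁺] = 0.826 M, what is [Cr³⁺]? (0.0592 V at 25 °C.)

From the Nernst equation, log Q = n(E° − E)/0.0592 = 6(0.60 − 0.625)/0.0592 = -2.534, so Q = 0.00293.
With Q = [Cr³⁺]^2/[Sn²⁺]^3 and the known concentrations, [Cr³⁺]^2 in the numerator gives [Cr³⁺] = 0.041 M.

0.041 M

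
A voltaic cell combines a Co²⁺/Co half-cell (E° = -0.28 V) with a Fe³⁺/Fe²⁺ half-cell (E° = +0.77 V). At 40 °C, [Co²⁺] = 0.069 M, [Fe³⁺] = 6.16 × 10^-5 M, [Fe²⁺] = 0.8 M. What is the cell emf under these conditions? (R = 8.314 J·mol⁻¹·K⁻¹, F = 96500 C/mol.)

0.831 V

The Fe³⁺/Fe²⁺ couple has the higher reduction potential and acts as the cathode, so E°_cell = +0.77 − (-0.28) = 1.05 V.
Balancing electrons gives n = 2; the reaction quotient is Q = [Co²⁺]·[Fe²⁺]^2/[Fe³⁺]^2 = 1.16 × 10^7.
E = E° − (RT/nF) ln Q = 1.05 − (8.314×313)/(2×96500) × (16.270) = 1.050 − 0.219 = 0.831 V.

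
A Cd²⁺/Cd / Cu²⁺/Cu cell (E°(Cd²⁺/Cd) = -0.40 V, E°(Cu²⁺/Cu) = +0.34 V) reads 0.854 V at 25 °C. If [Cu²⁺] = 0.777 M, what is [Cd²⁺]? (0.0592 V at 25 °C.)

From the Nernst equation, log Q = n(E° − E)/0.0592 = 2(0.74 − 0.854)/0.0592 = -3.851, so Q = 1.41 × 10^-4.
With Q = [Cd²⁺]/[Cu²⁺] and the known concentrations, [Cd²⁺] in the numerator gives [Cd²⁺] = 1.1 × 10^-4 M.

1.1 × 10^-4 M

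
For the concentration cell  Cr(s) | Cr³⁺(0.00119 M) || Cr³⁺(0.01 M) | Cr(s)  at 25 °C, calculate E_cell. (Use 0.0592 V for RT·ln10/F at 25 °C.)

0.018 V

Both half-cells are Cr³⁺/Cr, so E°_cell = 0. The concentrated side is the cathode; the cell reaction moves Cr³⁺ from high to low concentration with n = 3.
Q = [Cr³⁺]_dilute/[Cr³⁺]_conc = 0.00119/0.01 = 0.119.
E = 0 − (0.0592/3) log Q = −(0.0592/3)(-0.924) = 0.0182 V.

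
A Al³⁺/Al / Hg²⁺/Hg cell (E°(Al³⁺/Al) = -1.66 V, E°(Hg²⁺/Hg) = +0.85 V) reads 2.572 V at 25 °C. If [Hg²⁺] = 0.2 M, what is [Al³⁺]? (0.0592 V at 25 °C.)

From the Nernst equation, log Q = n(E° − E)/0.0592 = 6(2.51 − 2.572)/0.0592 = -6.284, so Q = 5.2 × 10^-7.
With Q = [Al³⁺]^2/[Hg²⁺]^3 and the known concentrations, [Al³⁺]^2 in the numerator gives [Al³⁺] = 6.5 × 10^-5 M.

6.5 × 10^-5 M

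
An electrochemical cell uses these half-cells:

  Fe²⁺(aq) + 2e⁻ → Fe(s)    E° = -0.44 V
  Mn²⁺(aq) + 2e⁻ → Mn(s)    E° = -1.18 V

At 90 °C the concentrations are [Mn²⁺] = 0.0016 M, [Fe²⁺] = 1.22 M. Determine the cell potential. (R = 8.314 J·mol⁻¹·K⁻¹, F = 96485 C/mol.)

The Fe²⁺/Fe couple has the higher reduction potential and acts as the cathode, so E°_cell = -0.44 − (-1.18) = 0.74 V.
Balancing electrons gives n = 2; the reaction quotient is Q = [Mn²⁺]/[Fe²⁺] = 0.00131.
E = E° − (RT/nF) ln Q = 0.74 − (8.314×363)/(2×96485) × (-6.637) = 0.740 + 0.104 = 0.844 V.

0.844 V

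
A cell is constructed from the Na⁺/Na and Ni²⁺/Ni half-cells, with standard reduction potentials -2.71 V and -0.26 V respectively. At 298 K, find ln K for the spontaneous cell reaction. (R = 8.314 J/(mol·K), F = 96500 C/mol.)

E°_cell = -0.26 − (-2.71) = 2.45 V, with n = 2 electrons transferred.
At equilibrium E = 0, so the Nernst equation gives ln K = nFE°/RT = (2)(96500)(2.45)/((8.314)(298)) = 190.85.

ln K = 190.9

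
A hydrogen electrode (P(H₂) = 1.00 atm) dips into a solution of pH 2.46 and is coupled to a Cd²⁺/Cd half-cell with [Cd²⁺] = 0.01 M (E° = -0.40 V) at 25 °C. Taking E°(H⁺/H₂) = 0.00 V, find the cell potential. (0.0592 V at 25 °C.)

0.31 V

The hydrogen couple is the cathode, so E°_cell = 0.40 V; n = 2.
[H⁺] = 10^(−2.46) = 0.0035 M, and Q = [Cd²⁺]·P(H₂) / [H⁺]^2 = 832.
E = E° − (0.0592/2) log Q = 0.40 − (0.0592/2)(2.920) = 0.314 V.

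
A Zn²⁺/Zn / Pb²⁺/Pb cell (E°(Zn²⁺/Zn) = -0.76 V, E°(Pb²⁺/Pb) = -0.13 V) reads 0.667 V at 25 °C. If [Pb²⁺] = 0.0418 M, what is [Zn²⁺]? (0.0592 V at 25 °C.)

0.0024 M

From the Nernst equation, log Q = n(E° − E)/0.0592 = 2(0.63 − 0.667)/0.0592 = -1.250, so Q = 0.0562.
With Q = [Zn²⁺]/[Pb²⁺] and the known concentrations, [Zn²⁺] in the numerator gives [Zn²⁺] = 0.0024 M.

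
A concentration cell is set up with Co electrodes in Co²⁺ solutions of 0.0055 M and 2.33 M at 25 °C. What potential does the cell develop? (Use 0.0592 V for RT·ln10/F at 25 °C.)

Both half-cells are Co²⁺/Co, so E°_cell = 0. The concentrated side is the cathode; the cell reaction moves Co²⁺ from high to low concentration with n = 2.
Q = [Co²⁺]_dilute/[Co²⁺]_conc = 0.0055/2.33 = 0.00236.
E = 0 − (0.0592/2) log Q = −(0.0592/2)(-2.627) = 0.0778 V.

0.078 V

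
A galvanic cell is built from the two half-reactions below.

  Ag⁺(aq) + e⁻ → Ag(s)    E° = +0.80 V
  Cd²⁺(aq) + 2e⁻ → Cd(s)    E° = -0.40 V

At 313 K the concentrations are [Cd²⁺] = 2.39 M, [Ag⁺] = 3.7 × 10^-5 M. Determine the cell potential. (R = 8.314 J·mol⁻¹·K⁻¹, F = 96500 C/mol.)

The Ag⁺/Ag couple has the higher reduction potential and acts as the cathode, so E°_cell = +0.80 − (-0.40) = 1.20 V.
Balancing electrons gives n = 2; the reaction quotient is Q = [Cd²⁺]/[Ag⁺]^2 = 1.75 × 10^9.
E = E° − (RT/nF) ln Q = 1.20 − (8.314×313)/(2×96500) × (21.280) = 1.200 − 0.287 = 0.913 V.

0.913 V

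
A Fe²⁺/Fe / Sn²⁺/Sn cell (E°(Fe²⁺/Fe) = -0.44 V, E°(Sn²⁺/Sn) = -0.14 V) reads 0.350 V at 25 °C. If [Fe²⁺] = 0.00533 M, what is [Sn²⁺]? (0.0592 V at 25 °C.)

From the Nernst equation, log Q = n(E° − E)/0.0592 = 2(0.30 − 0.350)/0.0592 = -1.689, so Q = 0.0205.
With Q = [Fe²⁺]/[Sn²⁺] and the known concentrations, [Sn²⁺] in the denominator gives [Sn²⁺] = 0.26 M.

0.26 M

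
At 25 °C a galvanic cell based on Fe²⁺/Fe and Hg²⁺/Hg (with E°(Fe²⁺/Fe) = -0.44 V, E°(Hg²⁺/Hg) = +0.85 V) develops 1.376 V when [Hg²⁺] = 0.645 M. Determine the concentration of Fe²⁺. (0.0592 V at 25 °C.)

8 × 10^-4 M

From the Nernst equation, log Q = n(E° − E)/0.0592 = 2(1.29 − 1.376)/0.0592 = -2.905, so Q = 0.00124.
With Q = [Fe²⁺]/[Hg²⁺] and the known concentrations, [Fe²⁺] in the numerator gives [Fe²⁺] = 8 × 10^-4 M.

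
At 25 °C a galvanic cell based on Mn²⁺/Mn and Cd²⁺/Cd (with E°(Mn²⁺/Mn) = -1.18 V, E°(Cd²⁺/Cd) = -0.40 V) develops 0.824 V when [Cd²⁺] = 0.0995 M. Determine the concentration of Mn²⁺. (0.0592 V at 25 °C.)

From the Nernst equation, log Q = n(E° − E)/0.0592 = 2(0.78 − 0.824)/0.0592 = -1.486, so Q = 0.0326.
With Q = [Mn²⁺]/[Cd²⁺] and the known concentrations, [Mn²⁺] in the numerator gives [Mn²⁺] = 0.0032 M.

0.0032 M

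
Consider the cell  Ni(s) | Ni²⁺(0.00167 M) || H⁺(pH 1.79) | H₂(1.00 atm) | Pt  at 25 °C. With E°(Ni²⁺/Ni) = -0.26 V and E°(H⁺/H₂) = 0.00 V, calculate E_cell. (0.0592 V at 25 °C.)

0.24 V

The hydrogen couple is the cathode, so E°_cell = 0.26 V; n = 2.
[H⁺] = 10^(−1.79) = 0.016 M, and Q = [Ni²⁺]·P(H₂) / [H⁺]^2 = 6.35.
E = E° − (0.0592/2) log Q = 0.26 − (0.0592/2)(0.803) = 0.236 V.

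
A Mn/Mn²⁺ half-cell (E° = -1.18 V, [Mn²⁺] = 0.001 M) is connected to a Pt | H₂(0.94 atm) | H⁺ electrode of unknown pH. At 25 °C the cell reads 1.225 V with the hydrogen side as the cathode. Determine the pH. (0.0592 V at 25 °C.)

E°_cell = 1.18 V and n = 2.
log Q = n(E° − E)/0.0592 = 2×(1.18 − 1.225)/0.0592 = -1.520.
With Q = [Mn²⁺]·P(H₂) / [H⁺]^2, solving for [H⁺] gives log[H⁺] = -0.753, so pH = 0.75.

pH = 0.75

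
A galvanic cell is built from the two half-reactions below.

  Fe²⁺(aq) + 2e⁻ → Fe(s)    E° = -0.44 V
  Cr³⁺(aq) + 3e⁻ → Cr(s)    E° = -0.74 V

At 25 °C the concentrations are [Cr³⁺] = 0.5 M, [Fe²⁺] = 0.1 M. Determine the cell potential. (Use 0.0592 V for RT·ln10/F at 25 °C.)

0.276 V

The Fe²⁺/Fe couple has the higher reduction potential and acts as the cathode, so E°_cell = -0.44 − (-0.74) = 0.30 V.
Balancing electrons gives n = 6; the reaction quotient is Q = [Cr³⁺]^2/[Fe²⁺]^3 = 250.
At 25 °C, E = E° − (0.0592/n) log Q = 0.30 − (0.0592/6)(2.398) = 0.300 − 0.024 = 0.276 V.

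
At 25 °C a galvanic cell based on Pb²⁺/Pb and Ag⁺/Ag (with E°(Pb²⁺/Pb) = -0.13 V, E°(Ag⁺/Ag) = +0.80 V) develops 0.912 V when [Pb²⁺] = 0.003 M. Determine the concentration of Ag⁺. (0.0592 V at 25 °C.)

0.027 M

From the Nernst equation, log Q = n(E° − E)/0.0592 = 2(0.93 − 0.912)/0.0592 = 0.608, so Q = 4.06.
With Q = [Pb²⁺]/[Ag⁺]^2 and the known concentrations, [Ag⁺]^2 in the denominator gives [Ag⁺] = 0.027 M.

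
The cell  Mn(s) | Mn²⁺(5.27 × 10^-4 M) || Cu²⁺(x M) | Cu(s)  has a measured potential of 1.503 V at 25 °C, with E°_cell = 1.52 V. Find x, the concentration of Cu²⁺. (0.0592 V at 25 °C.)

1.4 × 10^-4 M

From the Nernst equation, log Q = n(E° − E)/0.0592 = 2(1.52 − 1.503)/0.0592 = 0.574, so Q = 3.75.
With Q = [Mn²⁺]/[Cu²⁺] and the known concentrations, [Cu²⁺] in the denominator gives [Cu²⁺] = 1.4 × 10^-4 M.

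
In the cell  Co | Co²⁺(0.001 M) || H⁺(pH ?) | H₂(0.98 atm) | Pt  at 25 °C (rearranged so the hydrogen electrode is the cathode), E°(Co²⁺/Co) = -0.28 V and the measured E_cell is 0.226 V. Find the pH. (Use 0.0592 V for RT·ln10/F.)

pH = 2.42

E°_cell = 0.28 V and n = 2.
log Q = n(E° − E)/0.0592 = 2×(0.28 − 0.226)/0.0592 = 1.824.
With Q = [Co²⁺]·P(H₂) / [H⁺]^2, solving for [H⁺] gives log[H⁺] = -2.417, so pH = 2.42.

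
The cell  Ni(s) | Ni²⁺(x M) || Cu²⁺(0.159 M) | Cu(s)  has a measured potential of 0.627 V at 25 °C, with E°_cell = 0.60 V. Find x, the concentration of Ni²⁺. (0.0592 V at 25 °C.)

0.019 M

From the Nernst equation, log Q = n(E° − E)/0.0592 = 2(0.60 − 0.627)/0.0592 = -0.912, so Q = 0.122.
With Q = [Ni²⁺]/[Cu²⁺] and the known concentrations, [Ni²⁺] in the numerator gives [Ni²⁺] = 0.019 M.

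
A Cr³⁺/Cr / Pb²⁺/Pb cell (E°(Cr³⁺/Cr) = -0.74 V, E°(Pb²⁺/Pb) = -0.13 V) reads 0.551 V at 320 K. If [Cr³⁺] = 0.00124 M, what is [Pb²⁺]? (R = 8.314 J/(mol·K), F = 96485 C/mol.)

From the Nernst equation, ln Q = nF(E° − E)/RT = 6×96485×(0.61 − 0.551)/(8.314×320) = 12.838, so Q = 3.76 × 10^5.
With Q = [Cr³⁺]^2/[Pb²⁺]^3 and the known concentrations, [Pb²⁺]^3 in the denominator gives [Pb²⁺] = 1.6 × 10^-4 M.

1.6 × 10^-4 M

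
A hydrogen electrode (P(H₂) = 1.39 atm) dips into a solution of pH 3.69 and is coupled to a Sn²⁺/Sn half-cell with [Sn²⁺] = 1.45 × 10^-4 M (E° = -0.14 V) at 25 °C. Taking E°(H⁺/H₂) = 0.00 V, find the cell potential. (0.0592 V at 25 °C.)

The hydrogen couple is the cathode, so E°_cell = 0.14 V; n = 2.
[H⁺] = 10^(−3.69) = 2 × 10^-4 M, and Q = [Sn²⁺]·P(H₂) / [H⁺]^2 = 4830.
E = E° − (0.0592/2) log Q = 0.14 − (0.0592/2)(3.684) = 0.031 V.

0.031 V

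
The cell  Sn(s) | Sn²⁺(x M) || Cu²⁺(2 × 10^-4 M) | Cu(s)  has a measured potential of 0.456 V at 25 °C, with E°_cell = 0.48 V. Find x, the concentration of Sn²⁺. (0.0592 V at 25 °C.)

From the Nernst equation, log Q = n(E° − E)/0.0592 = 2(0.48 − 0.456)/0.0592 = 0.811, so Q = 6.47.
With Q = [Sn²⁺]/[Cu²⁺] and the known concentrations, [Sn²⁺] in the numerator gives [Sn²⁺] = 0.0013 M.

0.0013 M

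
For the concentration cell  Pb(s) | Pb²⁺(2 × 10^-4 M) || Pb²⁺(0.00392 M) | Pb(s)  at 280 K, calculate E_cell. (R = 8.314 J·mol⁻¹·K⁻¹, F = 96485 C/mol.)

Both half-cells are Pb²⁺/Pb, so E°_cell = 0. The concentrated side is the cathode; the cell reaction moves Pb²⁺ from high to low concentration with n = 2.
Q = [Pb²⁺]_dilute/[Pb²⁺]_conc = 2 × 10^-4/0.00392 = 0.0510.
E = 0 − (RT/nF) ln Q = −((8.314×280)/(2×96485))(-2.976) = 0.0359 V.

0.036 V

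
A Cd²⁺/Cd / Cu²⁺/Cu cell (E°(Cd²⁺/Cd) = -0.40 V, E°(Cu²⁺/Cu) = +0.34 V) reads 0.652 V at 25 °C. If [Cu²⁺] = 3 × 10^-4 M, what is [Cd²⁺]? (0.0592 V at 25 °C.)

From the Nernst equation, log Q = n(E° − E)/0.0592 = 2(0.74 − 0.652)/0.0592 = 2.973, so Q = 940.
With Q = [Cd²⁺]/[Cu²⁺] and the known concentrations, [Cd²⁺] in the numerator gives [Cd²⁺] = 0.28 M.

0.28 M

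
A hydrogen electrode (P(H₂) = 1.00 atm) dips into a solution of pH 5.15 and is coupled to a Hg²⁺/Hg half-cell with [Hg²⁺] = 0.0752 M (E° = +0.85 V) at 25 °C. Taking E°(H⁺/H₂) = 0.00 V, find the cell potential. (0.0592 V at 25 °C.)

1.12 V

The Hg²⁺/Hg couple is the cathode, so E°_cell = 0.85 V; n = 2.
[H⁺] = 10^(−5.15) = 7.1 × 10^-6 M, and Q = [H⁺]^2 / ([Hg²⁺]·P(H₂)) = 6.66 × 10^-10.
E = E° − (0.0592/2) log Q = 0.85 − (0.0592/2)(-9.176) = 1.122 V.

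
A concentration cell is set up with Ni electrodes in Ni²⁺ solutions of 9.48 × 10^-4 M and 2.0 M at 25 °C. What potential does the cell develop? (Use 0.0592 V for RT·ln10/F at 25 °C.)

Both half-cells are Ni²⁺/Ni, so E°_cell = 0. The concentrated side is the cathode; the cell reaction moves Ni²⁺ from high to low concentration with n = 2.
Q = [Ni²⁺]_dilute/[Ni²⁺]_conc = 9.48 × 10^-4/2.0 = 4.74 × 10^-4.
E = 0 − (0.0592/2) log Q = −(0.0592/2)(-3.324) = 0.0984 V.

0.098 V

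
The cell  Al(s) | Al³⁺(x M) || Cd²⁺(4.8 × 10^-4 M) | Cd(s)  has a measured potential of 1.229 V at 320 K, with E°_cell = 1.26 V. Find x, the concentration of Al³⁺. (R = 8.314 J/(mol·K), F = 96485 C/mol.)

3.1 × 10^-4 M

From the Nernst equation, ln Q = nF(E° − E)/RT = 6×96485×(1.26 − 1.229)/(8.314×320) = 6.745, so Q = 850.
With Q = [Al³⁺]^2/[Cd²⁺]^3 and the known concentrations, [Al³⁺]^2 in the numerator gives [Al³⁺] = 3.1 × 10^-4 M.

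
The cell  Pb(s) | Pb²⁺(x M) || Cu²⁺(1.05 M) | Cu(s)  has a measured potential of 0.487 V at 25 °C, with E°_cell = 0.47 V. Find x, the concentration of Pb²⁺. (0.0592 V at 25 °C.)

From the Nernst equation, log Q = n(E° − E)/0.0592 = 2(0.47 − 0.487)/0.0592 = -0.574, so Q = 0.266.
With Q = [Pb²⁺]/[Cu²⁺] and the known concentrations, [Pb²⁺] in the numerator gives [Pb²⁺] = 0.28 M.

0.28 M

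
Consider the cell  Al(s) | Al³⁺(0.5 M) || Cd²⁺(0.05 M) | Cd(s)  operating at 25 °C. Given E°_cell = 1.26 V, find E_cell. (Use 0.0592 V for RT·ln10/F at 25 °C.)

1.23 V

Balancing electrons gives n = 6; the reaction quotient is Q = [Al³⁺]^2/[Cd²⁺]^3 = 2000.
At 25 °C, E = E° − (0.0592/n) log Q = 1.26 − (0.0592/6)(3.301) = 1.260 − 0.033 = 1.227 V.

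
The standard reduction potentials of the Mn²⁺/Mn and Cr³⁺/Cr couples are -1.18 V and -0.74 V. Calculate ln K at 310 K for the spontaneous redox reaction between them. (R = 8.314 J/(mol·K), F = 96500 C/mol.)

E°_cell = -0.74 − (-1.18) = 0.44 V, with n = 6 electrons transferred.
At equilibrium E = 0, so the Nernst equation gives ln K = nFE°/RT = (6)(96500)(0.44)/((8.314)(310)) = 98.85.

ln K = 98.8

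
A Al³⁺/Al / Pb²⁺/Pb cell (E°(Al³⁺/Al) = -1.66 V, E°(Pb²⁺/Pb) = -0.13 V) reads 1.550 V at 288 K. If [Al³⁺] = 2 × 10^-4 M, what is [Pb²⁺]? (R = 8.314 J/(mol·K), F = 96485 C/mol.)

From the Nernst equation, ln Q = nF(E° − E)/RT = 6×96485×(1.53 − 1.550)/(8.314×288) = -4.835, so Q = 0.00794.
With Q = [Al³⁺]^2/[Pb²⁺]^3 and the known concentrations, [Pb²⁺]^3 in the denominator gives [Pb²⁺] = 0.017 M.

0.017 M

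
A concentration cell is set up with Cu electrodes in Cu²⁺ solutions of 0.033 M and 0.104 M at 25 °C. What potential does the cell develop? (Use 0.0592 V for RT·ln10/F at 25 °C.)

0.015 V

Both half-cells are Cu²⁺/Cu, so E°_cell = 0. The concentrated side is the cathode; the cell reaction moves Cu²⁺ from high to low concentration with n = 2.
Q = [Cu²⁺]_dilute/[Cu²⁺]_conc = 0.033/0.104 = 0.317.
E = 0 − (0.0592/2) log Q = −(0.0592/2)(-0.499) = 0.0148 V.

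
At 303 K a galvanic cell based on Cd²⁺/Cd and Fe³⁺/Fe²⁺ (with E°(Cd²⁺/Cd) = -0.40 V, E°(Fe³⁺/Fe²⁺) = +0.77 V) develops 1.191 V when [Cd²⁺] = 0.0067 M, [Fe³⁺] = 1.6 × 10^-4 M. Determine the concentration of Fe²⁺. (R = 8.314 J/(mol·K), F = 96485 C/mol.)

8.7 × 10^-4 M

From the Nernst equation, ln Q = nF(E° − E)/RT = 2×96485×(1.17 − 1.191)/(8.314×303) = -1.609, so Q = 0.200.
With Q = [Cd²⁺]·[Fe²⁺]^2/[Fe³⁺]^2 and the known concentrations, [Fe²⁺]^2 in the numerator gives [Fe²⁺] = 8.7 × 10^-4 M.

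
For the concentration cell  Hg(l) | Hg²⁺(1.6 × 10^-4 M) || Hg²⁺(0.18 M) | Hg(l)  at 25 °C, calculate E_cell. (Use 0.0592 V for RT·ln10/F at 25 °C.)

0.090 V

Both half-cells are Hg²⁺/Hg, so E°_cell = 0. The concentrated side is the cathode; the cell reaction moves Hg²⁺ from high to low concentration with n = 2.
Q = [Hg²⁺]_dilute/[Hg²⁺]_conc = 1.6 × 10^-4/0.18 = 8.89 × 10^-4.
E = 0 − (0.0592/2) log Q = −(0.0592/2)(-3.051) = 0.0903 V.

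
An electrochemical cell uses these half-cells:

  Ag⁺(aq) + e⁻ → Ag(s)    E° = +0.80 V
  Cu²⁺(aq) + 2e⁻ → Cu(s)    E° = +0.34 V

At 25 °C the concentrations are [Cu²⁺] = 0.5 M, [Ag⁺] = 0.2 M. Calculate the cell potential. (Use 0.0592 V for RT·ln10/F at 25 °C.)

The Ag⁺/Ag couple has the higher reduction potential and acts as the cathode, so E°_cell = +0.80 − (+0.34) = 0.46 V.
Balancing electrons gives n = 2; the reaction quotient is Q = [Cu²⁺]/[Ag⁺]^2 = 12.5.
At 25 °C, E = E° − (0.0592/n) log Q = 0.46 − (0.0592/2)(1.097) = 0.460 − 0.032 = 0.428 V.

0.428 V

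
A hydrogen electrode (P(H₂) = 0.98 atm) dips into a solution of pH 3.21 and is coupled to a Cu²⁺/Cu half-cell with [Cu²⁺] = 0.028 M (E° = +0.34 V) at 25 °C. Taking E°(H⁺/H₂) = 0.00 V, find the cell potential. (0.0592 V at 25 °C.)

0.48 V

The Cu²⁺/Cu couple is the cathode, so E°_cell = 0.34 V; n = 2.
[H⁺] = 10^(−3.21) = 6.2 × 10^-4 M, and Q = [H⁺]^2 / ([Cu²⁺]·P(H₂)) = 1.39 × 10^-5.
E = E° − (0.0592/2) log Q = 0.34 − (0.0592/2)(-4.858) = 0.484 V.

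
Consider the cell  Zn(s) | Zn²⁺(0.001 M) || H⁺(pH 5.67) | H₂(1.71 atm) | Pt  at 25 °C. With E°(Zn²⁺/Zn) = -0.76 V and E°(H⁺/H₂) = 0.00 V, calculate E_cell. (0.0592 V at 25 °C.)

The hydrogen couple is the cathode, so E°_cell = 0.76 V; n = 2.
[H⁺] = 10^(−5.67) = 2.1 × 10^-6 M, and Q = [Zn²⁺]·P(H₂) / [H⁺]^2 = 3.74 × 10^8.
E = E° − (0.0592/2) log Q = 0.76 − (0.0592/2)(8.573) = 0.506 V.

0.51 V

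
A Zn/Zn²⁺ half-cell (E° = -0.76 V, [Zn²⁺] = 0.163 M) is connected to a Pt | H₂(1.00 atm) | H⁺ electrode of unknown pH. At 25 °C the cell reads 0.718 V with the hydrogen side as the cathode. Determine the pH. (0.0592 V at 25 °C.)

pH = 1.10

E°_cell = 0.76 V and n = 2.
log Q = n(E° − E)/0.0592 = 2×(0.76 − 0.718)/0.0592 = 1.419.
With Q = [Zn²⁺]·P(H₂) / [H⁺]^2, solving for [H⁺] gives log[H⁺] = -1.103, so pH = 1.10.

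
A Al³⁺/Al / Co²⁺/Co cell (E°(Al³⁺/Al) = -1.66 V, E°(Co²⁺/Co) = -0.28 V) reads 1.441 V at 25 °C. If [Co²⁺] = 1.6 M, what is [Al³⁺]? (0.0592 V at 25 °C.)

0.0016 M

From the Nernst equation, log Q = n(E° − E)/0.0592 = 6(1.38 − 1.441)/0.0592 = -6.182, so Q = 6.57 × 10^-7.
With Q = [Al³⁺]^2/[Co²⁺]^3 and the known concentrations, [Al³⁺]^2 in the numerator gives [Al³⁺] = 0.0016 M.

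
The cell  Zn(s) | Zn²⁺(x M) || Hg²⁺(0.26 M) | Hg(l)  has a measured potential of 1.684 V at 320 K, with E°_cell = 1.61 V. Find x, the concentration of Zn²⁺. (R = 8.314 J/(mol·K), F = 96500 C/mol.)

0.0012 M

From the Nernst equation, ln Q = nF(E° − E)/RT = 2×96500×(1.61 − 1.684)/(8.314×320) = -5.368, so Q = 0.00466.
With Q = [Zn²⁺]/[Hg²⁺] and the known concentrations, [Zn²⁺] in the numerator gives [Zn²⁺] = 0.0012 M.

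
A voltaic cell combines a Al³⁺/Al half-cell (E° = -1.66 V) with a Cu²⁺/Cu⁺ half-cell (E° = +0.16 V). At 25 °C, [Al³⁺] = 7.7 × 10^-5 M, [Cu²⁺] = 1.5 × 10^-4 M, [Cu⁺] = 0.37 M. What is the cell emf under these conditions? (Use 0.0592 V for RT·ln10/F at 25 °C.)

The Cu²⁺/Cu⁺ couple has the higher reduction potential and acts as the cathode, so E°_cell = +0.16 − (-1.66) = 1.82 V.
Balancing electrons gives n = 3; the reaction quotient is Q = [Al³⁺]·[Cu⁺]^3/[Cu²⁺]^3 = 1.16 × 10^6.
At 25 °C, E = E° − (0.0592/n) log Q = 1.82 − (0.0592/3)(6.063) = 1.820 − 0.120 = 1.700 V.

1.70 V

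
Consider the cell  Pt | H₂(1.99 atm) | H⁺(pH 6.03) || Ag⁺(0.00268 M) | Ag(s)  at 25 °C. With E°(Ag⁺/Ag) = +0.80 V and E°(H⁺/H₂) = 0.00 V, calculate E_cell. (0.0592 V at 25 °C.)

The Ag⁺/Ag couple is the cathode, so E°_cell = 0.80 V; n = 2.
[H⁺] = 10^(−6.03) = 9.3 × 10^-7 M, and Q = [H⁺]^2 / ([Ag⁺]^2·P(H₂)) = 6.09 × 10^-8.
E = E° − (0.0592/2) log Q = 0.80 − (0.0592/2)(-7.215) = 1.014 V.

1.01 V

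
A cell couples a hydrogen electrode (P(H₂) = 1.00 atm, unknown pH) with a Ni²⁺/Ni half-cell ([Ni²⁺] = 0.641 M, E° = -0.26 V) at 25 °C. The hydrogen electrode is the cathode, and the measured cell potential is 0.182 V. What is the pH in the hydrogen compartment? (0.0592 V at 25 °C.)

pH = 1.41

E°_cell = 0.26 V and n = 2.
log Q = n(E° − E)/0.0592 = 2×(0.26 − 0.182)/0.0592 = 2.635.
With Q = [Ni²⁺]·P(H₂) / [H⁺]^2, solving for [H⁺] gives log[H⁺] = -1.414, so pH = 1.41.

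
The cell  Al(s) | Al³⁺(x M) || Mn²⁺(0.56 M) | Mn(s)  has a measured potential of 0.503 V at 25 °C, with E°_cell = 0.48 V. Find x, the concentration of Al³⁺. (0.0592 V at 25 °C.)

0.029 M

From the Nernst equation, log Q = n(E° − E)/0.0592 = 6(0.48 − 0.503)/0.0592 = -2.331, so Q = 0.00467.
With Q = [Al³⁺]^2/[Mn²⁺]^3 and the known concentrations, [Al³⁺]^2 in the numerator gives [Al³⁺] = 0.029 M.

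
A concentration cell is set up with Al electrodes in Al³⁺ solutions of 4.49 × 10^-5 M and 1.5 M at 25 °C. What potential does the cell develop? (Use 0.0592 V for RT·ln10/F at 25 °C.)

0.089 V

Both half-cells are Al³⁺/Al, so E°_cell = 0. The concentrated side is the cathode; the cell reaction moves Al³⁺ from high to low concentration with n = 3.
Q = [Al³⁺]_dilute/[Al³⁺]_conc = 4.49 × 10^-5/1.5 = 2.99 × 10^-5.
E = 0 − (0.0592/3) log Q = −(0.0592/3)(-4.524) = 0.0893 V.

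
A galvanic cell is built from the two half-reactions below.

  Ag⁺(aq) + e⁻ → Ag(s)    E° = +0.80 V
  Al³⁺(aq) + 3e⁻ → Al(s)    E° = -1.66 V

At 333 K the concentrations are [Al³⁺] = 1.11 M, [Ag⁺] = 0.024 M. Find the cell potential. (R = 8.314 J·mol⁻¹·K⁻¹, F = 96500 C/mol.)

The Ag⁺/Ag couple has the higher reduction potential and acts as the cathode, so E°_cell = +0.80 − (-1.66) = 2.46 V.
Balancing electrons gives n = 3; the reaction quotient is Q = [Al³⁺]/[Ag⁺]^3 = 8.03 × 10^4.
E = E° − (RT/nF) ln Q = 2.46 − (8.314×333)/(3×96500) × (11.293) = 2.460 − 0.108 = 2.352 V.

2.35 V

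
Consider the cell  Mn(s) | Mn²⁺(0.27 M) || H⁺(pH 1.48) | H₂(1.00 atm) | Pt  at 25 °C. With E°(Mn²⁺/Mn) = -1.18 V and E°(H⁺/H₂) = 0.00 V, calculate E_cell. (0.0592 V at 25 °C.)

1.11 V

The hydrogen couple is the cathode, so E°_cell = 1.18 V; n = 2.
[H⁺] = 10^(−1.48) = 0.033 M, and Q = [Mn²⁺]·P(H₂) / [H⁺]^2 = 246.
E = E° − (0.0592/2) log Q = 1.18 − (0.0592/2)(2.391) = 1.109 V.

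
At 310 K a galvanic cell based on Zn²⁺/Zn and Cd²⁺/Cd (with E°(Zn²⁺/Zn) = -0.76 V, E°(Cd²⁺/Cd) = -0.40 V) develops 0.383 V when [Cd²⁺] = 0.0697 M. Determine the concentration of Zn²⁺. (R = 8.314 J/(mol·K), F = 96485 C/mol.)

0.012 M

From the Nernst equation, ln Q = nF(E° − E)/RT = 2×96485×(0.36 − 0.383)/(8.314×310) = -1.722, so Q = 0.179.
With Q = [Zn²⁺]/[Cd²⁺] and the known concentrations, [Zn²⁺] in the numerator gives [Zn²⁺] = 0.012 M.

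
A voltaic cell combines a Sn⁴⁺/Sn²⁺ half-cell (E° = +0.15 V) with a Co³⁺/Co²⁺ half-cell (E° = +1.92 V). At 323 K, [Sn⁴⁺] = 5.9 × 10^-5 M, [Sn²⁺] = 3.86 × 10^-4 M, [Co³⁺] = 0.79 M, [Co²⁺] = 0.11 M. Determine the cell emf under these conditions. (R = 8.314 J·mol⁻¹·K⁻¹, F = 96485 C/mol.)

The Co³⁺/Co²⁺ couple has the higher reduction potential and acts as the cathode, so E°_cell = +1.92 − (+0.15) = 1.77 V.
Balancing electrons gives n = 2; the reaction quotient is Q = [Sn⁴⁺]·[Co²⁺]^2/([Sn²⁺]·[Co³⁺]^2) = 0.00296.
E = E° − (RT/nF) ln Q = 1.77 − (8.314×323)/(2×96485) × (-5.821) = 1.770 + 0.081 = 1.851 V.

1.85 V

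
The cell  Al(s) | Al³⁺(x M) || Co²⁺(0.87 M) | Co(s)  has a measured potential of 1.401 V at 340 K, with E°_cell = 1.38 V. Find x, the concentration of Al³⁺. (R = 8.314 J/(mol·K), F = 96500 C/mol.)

From the Nernst equation, ln Q = nF(E° − E)/RT = 6×96500×(1.38 − 1.401)/(8.314×340) = -4.301, so Q = 0.0135.
With Q = [Al³⁺]^2/[Co²⁺]^3 and the known concentrations, [Al³⁺]^2 in the numerator gives [Al³⁺] = 0.094 M.

0.094 M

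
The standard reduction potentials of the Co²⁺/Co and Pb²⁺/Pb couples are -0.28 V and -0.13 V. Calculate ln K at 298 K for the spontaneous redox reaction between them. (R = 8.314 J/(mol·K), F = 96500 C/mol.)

E°_cell = -0.13 − (-0.28) = 0.15 V, with n = 2 electrons transferred.
At equilibrium E = 0, so the Nernst equation gives ln K = nFE°/RT = (2)(96500)(0.15)/((8.314)(298)) = 11.68.

ln K = 11.7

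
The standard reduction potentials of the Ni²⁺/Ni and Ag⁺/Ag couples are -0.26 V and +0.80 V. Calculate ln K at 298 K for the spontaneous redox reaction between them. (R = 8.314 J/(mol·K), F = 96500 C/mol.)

ln K = 82.6

E°_cell = +0.80 − (-0.26) = 1.06 V, with n = 2 electrons transferred.
At equilibrium E = 0, so the Nernst equation gives ln K = nFE°/RT = (2)(96500)(1.06)/((8.314)(298)) = 82.57.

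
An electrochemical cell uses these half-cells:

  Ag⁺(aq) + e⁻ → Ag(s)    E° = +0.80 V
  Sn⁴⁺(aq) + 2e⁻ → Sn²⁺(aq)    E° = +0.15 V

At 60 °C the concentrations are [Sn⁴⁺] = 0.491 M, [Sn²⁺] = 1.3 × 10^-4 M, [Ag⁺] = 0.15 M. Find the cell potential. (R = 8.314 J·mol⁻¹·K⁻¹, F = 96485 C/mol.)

The Ag⁺/Ag couple has the higher reduction potential and acts as the cathode, so E°_cell = +0.80 − (+0.15) = 0.65 V.
Balancing electrons gives n = 2; the reaction quotient is Q = [Sn⁴⁺]/([Sn²⁺]·[Ag⁺]^2) = 1.68 × 10^5.
E = E° − (RT/nF) ln Q = 0.65 − (8.314×333)/(2×96485) × (12.031) = 0.650 − 0.173 = 0.477 V.

0.477 V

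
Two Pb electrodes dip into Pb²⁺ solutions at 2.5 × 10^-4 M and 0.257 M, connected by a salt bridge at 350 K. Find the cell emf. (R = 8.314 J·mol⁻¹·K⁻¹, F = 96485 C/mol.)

Both half-cells are Pb²⁺/Pb, so E°_cell = 0. The concentrated side is the cathode; the cell reaction moves Pb²⁺ from high to low concentration with n = 2.
Q = [Pb²⁺]_dilute/[Pb²⁺]_conc = 2.5 × 10^-4/0.257 = 9.73 × 10^-4.
E = 0 − (RT/nF) ln Q = −((8.314×350)/(2×96485))(-6.935) = 0.1046 V.

0.10 V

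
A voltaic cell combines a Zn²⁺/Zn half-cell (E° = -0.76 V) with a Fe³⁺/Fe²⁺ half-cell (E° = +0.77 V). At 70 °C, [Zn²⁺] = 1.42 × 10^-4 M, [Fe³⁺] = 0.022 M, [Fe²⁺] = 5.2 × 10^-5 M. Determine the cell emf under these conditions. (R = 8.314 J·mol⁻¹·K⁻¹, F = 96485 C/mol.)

1.84 V

The Fe³⁺/Fe²⁺ couple has the higher reduction potential and acts as the cathode, so E°_cell = +0.77 − (-0.76) = 1.53 V.
Balancing electrons gives n = 2; the reaction quotient is Q = [Zn²⁺]·[Fe²⁺]^2/[Fe³⁺]^2 = 7.93 × 10^-10.
E = E° − (RT/nF) ln Q = 1.53 − (8.314×343)/(2×96485) × (-20.955) = 1.530 + 0.310 = 1.840 V.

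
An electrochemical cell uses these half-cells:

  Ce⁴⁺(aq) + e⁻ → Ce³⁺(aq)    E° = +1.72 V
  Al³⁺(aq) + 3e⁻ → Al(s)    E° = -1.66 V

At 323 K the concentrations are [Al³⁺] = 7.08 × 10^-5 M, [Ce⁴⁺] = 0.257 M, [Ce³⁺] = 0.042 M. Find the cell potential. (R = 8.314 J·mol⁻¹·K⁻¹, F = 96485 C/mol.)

The Ce⁴⁺/Ce³⁺ couple has the higher reduction potential and acts as the cathode, so E°_cell = +1.72 − (-1.66) = 3.38 V.
Balancing electrons gives n = 3; the reaction quotient is Q = [Al³⁺]·[Ce³⁺]^3/[Ce⁴⁺]^3 = 3.09 × 10^-7.
E = E° − (RT/nF) ln Q = 3.38 − (8.314×323)/(3×96485) × (-14.990) = 3.380 + 0.139 = 3.519 V.

3.52 V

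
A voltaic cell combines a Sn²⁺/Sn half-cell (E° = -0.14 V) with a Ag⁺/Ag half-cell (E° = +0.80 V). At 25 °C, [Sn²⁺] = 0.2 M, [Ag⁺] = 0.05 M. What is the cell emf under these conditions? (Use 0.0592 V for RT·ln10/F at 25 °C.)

0.884 V

The Ag⁺/Ag couple has the higher reduction potential and acts as the cathode, so E°_cell = +0.80 − (-0.14) = 0.94 V.
Balancing electrons gives n = 2; the reaction quotient is Q = [Sn²⁺]/[Ag⁺]^2 = 80.0.
At 25 °C, E = E° − (0.0592/n) log Q = 0.94 − (0.0592/2)(1.903) = 0.940 − 0.056 = 0.884 V.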